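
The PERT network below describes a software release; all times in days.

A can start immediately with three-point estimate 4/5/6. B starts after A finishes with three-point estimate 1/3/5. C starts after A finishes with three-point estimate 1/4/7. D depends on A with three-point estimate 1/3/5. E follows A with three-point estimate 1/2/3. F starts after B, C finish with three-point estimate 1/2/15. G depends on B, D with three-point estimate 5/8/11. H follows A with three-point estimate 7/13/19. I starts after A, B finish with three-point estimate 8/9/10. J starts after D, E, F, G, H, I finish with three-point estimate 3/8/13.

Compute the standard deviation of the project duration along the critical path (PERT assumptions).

2.62 days

te_A = (4 + 4·5 + 6)/6 = 30/6 = 5; σ²_A = ((6−4)/6)² = 0.111
te_B = (1 + 4·3 + 5)/6 = 18/6 = 3; σ²_B = ((5−1)/6)² = 0.444
te_C = (1 + 4·4 + 7)/6 = 24/6 = 4; σ²_C = ((7−1)/6)² = 1.000
te_D = (1 + 4·3 + 5)/6 = 18/6 = 3; σ²_D = ((5−1)/6)² = 0.444
te_E = (1 + 4·2 + 3)/6 = 12/6 = 2; σ²_E = ((3−1)/6)² = 0.111
te_F = (1 + 4·2 + 15)/6 = 24/6 = 4; σ²_F = ((15−1)/6)² = 5.444
te_G = (5 + 4·8 + 11)/6 = 48/6 = 8; σ²_G = ((11−5)/6)² = 1.000
te_H = (7 + 4·13 + 19)/6 = 78/6 = 13; σ²_H = ((19−7)/6)² = 4.000
te_I = (8 + 4·9 + 10)/6 = 54/6 = 9; σ²_I = ((10−8)/6)² = 0.111
te_J = (3 + 4·8 + 13)/6 = 48/6 = 8; σ²_J = ((13−3)/6)² = 2.778

Forward pass:
ES_A = 0; EF_A = 5
ES_B = 5; EF_B = 5+3 = 8
ES_C = 5; EF_C = 5+4 = 9
ES_D = 5; EF_D = 5+3 = 8
ES_E = 5; EF_E = 5+2 = 7
ES_F = max(EF_B=8, EF_C=9) = 9; EF_F = 9+4 = 13
ES_G = max(EF_B=8, EF_D=8) = 8; EF_G = 8+8 = 16
ES_H = 5; EF_H = 5+13 = 18
ES_I = max(EF_A=5, EF_B=8) = 8; EF_I = 8+9 = 17
ES_J = max(EF_D=8, EF_E=7, EF_F=13, EF_G=16, EF_H=18, EF_I=17) = 18; EF_J = 18+8 = 26
Expected project duration μ = 26 days. Critical path: A → H → J.

Variance along critical path = 0.111 + 4.000 + 2.778 = 6.889
σ = √6.889 = 2.625 days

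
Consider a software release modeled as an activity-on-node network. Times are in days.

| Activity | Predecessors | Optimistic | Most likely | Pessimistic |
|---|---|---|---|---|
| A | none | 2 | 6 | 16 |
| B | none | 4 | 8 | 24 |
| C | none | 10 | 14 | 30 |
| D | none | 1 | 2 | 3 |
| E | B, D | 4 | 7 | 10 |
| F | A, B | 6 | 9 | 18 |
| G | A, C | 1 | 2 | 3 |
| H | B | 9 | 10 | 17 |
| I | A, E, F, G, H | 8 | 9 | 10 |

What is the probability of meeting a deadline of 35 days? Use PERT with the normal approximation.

te_A = (2 + 4·6 + 16)/6 = 42/6 = 7; σ²_A = ((16−2)/6)² = 5.444
te_B = (4 + 4·8 + 24)/6 = 60/6 = 10; σ²_B = ((24−4)/6)² = 11.111
te_C = (10 + 4·14 + 30)/6 = 96/6 = 16; σ²_C = ((30−10)/6)² = 11.111
te_D = (1 + 4·2 + 3)/6 = 12/6 = 2; σ²_D = ((3−1)/6)² = 0.111
te_E = (4 + 4·7 + 10)/6 = 42/6 = 7; σ²_E = ((10−4)/6)² = 1.000
te_F = (6 + 4·9 + 18)/6 = 60/6 = 10; σ²_F = ((18−6)/6)² = 4.000
te_G = (1 + 4·2 + 3)/6 = 12/6 = 2; σ²_G = ((3−1)/6)² = 0.111
te_H = (9 + 4·10 + 17)/6 = 66/6 = 11; σ²_H = ((17−9)/6)² = 1.778
te_I = (8 + 4·9 + 10)/6 = 54/6 = 9; σ²_I = ((10−8)/6)² = 0.111

Forward pass:
ES_A = 0; EF_A = 7
ES_B = 0; EF_B = 10
ES_C = 0; EF_C = 16
ES_D = 0; EF_D = 2
ES_E = max(EF_B=10, EF_D=2) = 10; EF_E = 10+7 = 17
ES_F = max(EF_A=7, EF_B=10) = 10; EF_F = 10+10 = 20
ES_G = max(EF_A=7, EF_C=16) = 16; EF_G = 16+2 = 18
ES_H = 10; EF_H = 10+11 = 21
ES_I = max(EF_A=7, EF_E=17, EF_F=20, EF_G=18, EF_H=21) = 21; EF_I = 21+9 = 30
Expected project duration μ = 30 days. Critical path: B → H → I.

Variance along critical path = 11.111 + 1.778 + 0.111 = 13.000; σ = √13.000 = 3.606 days.
Z = (35 − 30) / 3.606 = 1.387
P(T ≤ 35) = Φ(1.387) ≈ 0.917

0.917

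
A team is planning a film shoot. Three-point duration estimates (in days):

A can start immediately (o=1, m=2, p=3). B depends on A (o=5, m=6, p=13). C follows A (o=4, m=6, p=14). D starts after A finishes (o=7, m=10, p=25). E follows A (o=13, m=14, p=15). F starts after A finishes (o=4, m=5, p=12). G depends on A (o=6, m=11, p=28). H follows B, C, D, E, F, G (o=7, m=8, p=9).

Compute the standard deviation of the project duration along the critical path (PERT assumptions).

0.58 days

te_A = (1 + 4·2 + 3)/6 = 12/6 = 2; σ²_A = ((3−1)/6)² = 0.111
te_B = (5 + 4·6 + 13)/6 = 42/6 = 7; σ²_B = ((13−5)/6)² = 1.778
te_C = (4 + 4·6 + 14)/6 = 42/6 = 7; σ²_C = ((14−4)/6)² = 2.778
te_D = (7 + 4·10 + 25)/6 = 72/6 = 12; σ²_D = ((25−7)/6)² = 9.000
te_E = (13 + 4·14 + 15)/6 = 84/6 = 14; σ²_E = ((15−13)/6)² = 0.111
te_F = (4 + 4·5 + 12)/6 = 36/6 = 6; σ²_F = ((12−4)/6)² = 1.778
te_G = (6 + 4·11 + 28)/6 = 78/6 = 13; σ²_G = ((28−6)/6)² = 13.444
te_H = (7 + 4·8 + 9)/6 = 48/6 = 8; σ²_H = ((9−7)/6)² = 0.111

Forward pass:
ES_A = 0; EF_A = 2
ES_B = 2; EF_B = 2+7 = 9
ES_C = 2; EF_C = 2+7 = 9
ES_D = 2; EF_D = 2+12 = 14
ES_E = 2; EF_E = 2+14 = 16
ES_F = 2; EF_F = 2+6 = 8
ES_G = 2; EF_G = 2+13 = 15
ES_H = max(EF_B=9, EF_C=9, EF_D=14, EF_E=16, EF_F=8, EF_G=15) = 16; EF_H = 16+8 = 24
Expected project duration μ = 24 days. Critical path: A → E → H.

Variance along critical path = 0.111 + 0.111 + 0.111 = 0.333
σ = √0.333 = 0.577 days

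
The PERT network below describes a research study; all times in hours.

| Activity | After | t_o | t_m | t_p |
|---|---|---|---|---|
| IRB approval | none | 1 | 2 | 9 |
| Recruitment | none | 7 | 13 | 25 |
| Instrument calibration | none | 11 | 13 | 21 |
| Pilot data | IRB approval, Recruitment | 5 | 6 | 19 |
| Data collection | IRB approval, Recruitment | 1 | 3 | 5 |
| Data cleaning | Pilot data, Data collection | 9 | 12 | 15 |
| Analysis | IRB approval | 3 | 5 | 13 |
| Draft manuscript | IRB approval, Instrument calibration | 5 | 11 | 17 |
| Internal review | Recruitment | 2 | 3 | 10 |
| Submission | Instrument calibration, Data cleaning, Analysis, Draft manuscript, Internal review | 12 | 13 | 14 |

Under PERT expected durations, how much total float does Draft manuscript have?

te_IRB approval = (1 + 4·2 + 9)/6 = 18/6 = 3
te_Recruitment = (7 + 4·13 + 25)/6 = 84/6 = 14
te_Instrument calibration = (11 + 4·13 + 21)/6 = 84/6 = 14
te_Pilot data = (5 + 4·6 + 19)/6 = 48/6 = 8
te_Data collection = (1 + 4·3 + 5)/6 = 18/6 = 3
te_Data cleaning = (9 + 4·12 + 15)/6 = 72/6 = 12
te_Analysis = (3 + 4·5 + 13)/6 = 36/6 = 6
te_Draft manuscript = (5 + 4·11 + 17)/6 = 66/6 = 11
te_Internal review = (2 + 4·3 + 10)/6 = 24/6 = 4
te_Submission = (12 + 4·13 + 14)/6 = 78/6 = 13

Forward pass:
ES_IRB approval = 0; EF_IRB approval = 3
ES_Recruitment = 0; EF_Recruitment = 14
ES_Instrument calibration = 0; EF_Instrument calibration = 14
ES_Pilot data = max(EF_IRB approval=3, EF_Recruitment=14) = 14; EF_Pilot data = 14+8 = 22
ES_Data collection = max(EF_IRB approval=3, EF_Recruitment=14) = 14; EF_Data collection = 14+3 = 17
ES_Data cleaning = max(EF_Pilot data=22, EF_Data collection=17) = 22; EF_Data cleaning = 22+12 = 34
ES_Analysis = 3; EF_Analysis = 3+6 = 9
ES_Draft manuscript = max(EF_IRB approval=3, EF_Instrument calibration=14) = 14; EF_Draft manuscript = 14+11 = 25
ES_Internal review = 14; EF_Internal review = 14+4 = 18
ES_Submission = max(EF_Instrument calibration=14, EF_Data cleaning=34, EF_Analysis=9, EF_Draft manuscript=25, EF_Internal review=18) = 34; EF_Submission = 34+13 = 47
Expected project duration μ = 47 hours. Critical path: Recruitment → Pilot data → Data cleaning → Submission.

Backward pass:
LF_Submission = 47; LS_Submission = 47−13 = 34
LF_Internal review = LS_Submission = 34; LS_Internal review = 34−4 = 30
LF_Draft manuscript = LS_Submission = 34; LS_Draft manuscript = 34−11 = 23
LF_Analysis = LS_Submission = 34; LS_Analysis = 34−6 = 28
LF_Data cleaning = LS_Submission = 34; LS_Data cleaning = 34−12 = 22
LF_Data collection = LS_Data cleaning = 22; LS_Data collection = 22−3 = 19
LF_Pilot data = LS_Data cleaning = 22; LS_Pilot data = 22−8 = 14
LF_Instrument calibration = min(LS_Draft manuscript=23, LS_Submission=34) = 23; LS_Instrument calibration = 23−14 = 9
LF_Recruitment = min(LS_Pilot data=14, LS_Data collection=19, LS_Internal review=30) = 14; LS_Recruitment = 14−14 = 0
LF_IRB approval = min(LS_Pilot data=14, LS_Data collection=19, LS_Analysis=28, LS_Draft manuscript=23) = 14; LS_IRB approval = 14−3 = 11
Slack_Draft manuscript = LS_Draft manuscript − ES_Draft manuscript = 23 − 14 = 9

9 hours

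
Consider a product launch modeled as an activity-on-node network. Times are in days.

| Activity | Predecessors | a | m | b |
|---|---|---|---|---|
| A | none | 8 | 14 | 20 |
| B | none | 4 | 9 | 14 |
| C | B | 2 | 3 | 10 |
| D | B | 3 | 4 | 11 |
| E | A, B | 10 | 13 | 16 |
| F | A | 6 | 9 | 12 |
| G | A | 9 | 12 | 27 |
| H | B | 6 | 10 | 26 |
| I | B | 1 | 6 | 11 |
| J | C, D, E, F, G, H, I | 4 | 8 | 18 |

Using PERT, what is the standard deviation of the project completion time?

te_A = (8 + 4·14 + 20)/6 = 84/6 = 14; σ²_A = ((20−8)/6)² = 4.000
te_B = (4 + 4·9 + 14)/6 = 54/6 = 9; σ²_B = ((14−4)/6)² = 2.778
te_C = (2 + 4·3 + 10)/6 = 24/6 = 4; σ²_C = ((10−2)/6)² = 1.778
te_D = (3 + 4·4 + 11)/6 = 30/6 = 5; σ²_D = ((11−3)/6)² = 1.778
te_E = (10 + 4·13 + 16)/6 = 78/6 = 13; σ²_E = ((16−10)/6)² = 1.000
te_F = (6 + 4·9 + 12)/6 = 54/6 = 9; σ²_F = ((12−6)/6)² = 1.000
te_G = (9 + 4·12 + 27)/6 = 84/6 = 14; σ²_G = ((27−9)/6)² = 9.000
te_H = (6 + 4·10 + 26)/6 = 72/6 = 12; σ²_H = ((26−6)/6)² = 11.111
te_I = (1 + 4·6 + 11)/6 = 36/6 = 6; σ²_I = ((11−1)/6)² = 2.778
te_J = (4 + 4·8 + 18)/6 = 54/6 = 9; σ²_J = ((18−4)/6)² = 5.444

Forward pass:
ES_A = 0; EF_A = 14
ES_B = 0; EF_B = 9
ES_C = 9; EF_C = 9+4 = 13
ES_D = 9; EF_D = 9+5 = 14
ES_E = max(EF_A=14, EF_B=9) = 14; EF_E = 14+13 = 27
ES_F = 14; EF_F = 14+9 = 23
ES_G = 14; EF_G = 14+14 = 28
ES_H = 9; EF_H = 9+12 = 21
ES_I = 9; EF_I = 9+6 = 15
ES_J = max(EF_C=13, EF_D=14, EF_E=27, EF_F=23, EF_G=28, EF_H=21, EF_I=15) = 28; EF_J = 28+9 = 37
Expected project duration μ = 37 days. Critical path: A → G → J.

Variance along critical path = 4.000 + 9.000 + 5.444 = 18.444
σ = √18.444 = 4.295 days

4.29 days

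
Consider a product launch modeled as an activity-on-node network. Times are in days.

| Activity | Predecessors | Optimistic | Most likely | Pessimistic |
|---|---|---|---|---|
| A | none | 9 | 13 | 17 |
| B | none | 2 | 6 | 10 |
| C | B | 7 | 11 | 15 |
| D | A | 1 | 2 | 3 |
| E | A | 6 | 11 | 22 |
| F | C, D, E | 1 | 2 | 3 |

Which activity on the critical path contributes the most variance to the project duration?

E

te_A = (9 + 4·13 + 17)/6 = 78/6 = 13; σ²_A = ((17−9)/6)² = 1.778
te_B = (2 + 4·6 + 10)/6 = 36/6 = 6; σ²_B = ((10−2)/6)² = 1.778
te_C = (7 + 4·11 + 15)/6 = 66/6 = 11; σ²_C = ((15−7)/6)² = 1.778
te_D = (1 + 4·2 + 3)/6 = 12/6 = 2; σ²_D = ((3−1)/6)² = 0.111
te_E = (6 + 4·11 + 22)/6 = 72/6 = 12; σ²_E = ((22−6)/6)² = 7.111
te_F = (1 + 4·2 + 3)/6 = 12/6 = 2; σ²_F = ((3−1)/6)² = 0.111

Forward pass:
ES_A = 0; EF_A = 13
ES_B = 0; EF_B = 6
ES_C = 6; EF_C = 6+11 = 17
ES_D = 13; EF_D = 13+2 = 15
ES_E = 13; EF_E = 13+12 = 25
ES_F = max(EF_C=17, EF_D=15, EF_E=25) = 25; EF_F = 25+2 = 27
Expected project duration μ = 27 days. Critical path: A → E → F.

Variances on critical path: σ²_A=1.778, σ²_E=7.111, σ²_F=0.111.
Largest is σ²_E = 7.111.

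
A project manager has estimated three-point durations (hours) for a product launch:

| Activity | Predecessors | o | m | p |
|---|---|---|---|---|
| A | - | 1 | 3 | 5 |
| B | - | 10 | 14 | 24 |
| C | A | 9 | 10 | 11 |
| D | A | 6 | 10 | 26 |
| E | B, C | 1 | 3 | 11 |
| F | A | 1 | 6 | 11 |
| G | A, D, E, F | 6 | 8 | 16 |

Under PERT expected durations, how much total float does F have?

te_A = (1 + 4·3 + 5)/6 = 18/6 = 3
te_B = (10 + 4·14 + 24)/6 = 90/6 = 15
te_C = (9 + 4·10 + 11)/6 = 60/6 = 10
te_D = (6 + 4·10 + 26)/6 = 72/6 = 12
te_E = (1 + 4·3 + 11)/6 = 24/6 = 4
te_F = (1 + 4·6 + 11)/6 = 36/6 = 6
te_G = (6 + 4·8 + 16)/6 = 54/6 = 9

Forward pass:
ES_A = 0; EF_A = 3
ES_B = 0; EF_B = 15
ES_C = 3; EF_C = 3+10 = 13
ES_D = 3; EF_D = 3+12 = 15
ES_E = max(EF_B=15, EF_C=13) = 15; EF_E = 15+4 = 19
ES_F = 3; EF_F = 3+6 = 9
ES_G = max(EF_A=3, EF_D=15, EF_E=19, EF_F=9) = 19; EF_G = 19+9 = 28
Expected project duration μ = 28 hours. Critical path: B → E → G.

Backward pass:
LF_G = 28; LS_G = 28−9 = 19
LF_F = LS_G = 19; LS_F = 19−6 = 13
LF_E = LS_G = 19; LS_E = 19−4 = 15
LF_D = LS_G = 19; LS_D = 19−12 = 7
LF_C = LS_E = 15; LS_C = 15−10 = 5
LF_B = LS_E = 15; LS_B = 15−15 = 0
LF_A = min(LS_C=5, LS_D=7, LS_F=13, LS_G=19) = 5; LS_A = 5−3 = 2
Slack_F = LS_F − ES_F = 13 − 3 = 10

10 hours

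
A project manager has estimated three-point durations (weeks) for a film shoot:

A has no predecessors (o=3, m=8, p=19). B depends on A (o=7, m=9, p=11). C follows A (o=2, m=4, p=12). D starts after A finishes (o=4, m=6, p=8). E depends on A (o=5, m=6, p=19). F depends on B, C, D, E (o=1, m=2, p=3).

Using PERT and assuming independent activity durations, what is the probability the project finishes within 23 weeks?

0.861

te_A = (3 + 4·8 + 19)/6 = 54/6 = 9; σ²_A = ((19−3)/6)² = 7.111
te_B = (7 + 4·9 + 11)/6 = 54/6 = 9; σ²_B = ((11−7)/6)² = 0.444
te_C = (2 + 4·4 + 12)/6 = 30/6 = 5; σ²_C = ((12−2)/6)² = 2.778
te_D = (4 + 4·6 + 8)/6 = 36/6 = 6; σ²_D = ((8−4)/6)² = 0.444
te_E = (5 + 4·6 + 19)/6 = 48/6 = 8; σ²_E = ((19−5)/6)² = 5.444
te_F = (1 + 4·2 + 3)/6 = 12/6 = 2; σ²_F = ((3−1)/6)² = 0.111

Forward pass:
ES_A = 0; EF_A = 9
ES_B = 9; EF_B = 9+9 = 18
ES_C = 9; EF_C = 9+5 = 14
ES_D = 9; EF_D = 9+6 = 15
ES_E = 9; EF_E = 9+8 = 17
ES_F = max(EF_B=18, EF_C=14, EF_D=15, EF_E=17) = 18; EF_F = 18+2 = 20
Expected project duration μ = 20 weeks. Critical path: A → B → F.

Variance along critical path = 7.111 + 0.444 + 0.111 = 7.667; σ = √7.667 = 2.769 weeks.
Z = (23 − 20) / 2.769 = 1.083
P(T ≤ 23) = Φ(1.083) ≈ 0.861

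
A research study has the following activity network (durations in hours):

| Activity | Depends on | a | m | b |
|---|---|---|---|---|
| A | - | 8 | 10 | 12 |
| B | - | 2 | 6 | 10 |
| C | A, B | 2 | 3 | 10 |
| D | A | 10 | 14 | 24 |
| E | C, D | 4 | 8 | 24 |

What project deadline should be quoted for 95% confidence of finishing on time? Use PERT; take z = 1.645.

te_A = (8 + 4·10 + 12)/6 = 60/6 = 10; σ²_A = ((12−8)/6)² = 0.444
te_B = (2 + 4·6 + 10)/6 = 36/6 = 6; σ²_B = ((10−2)/6)² = 1.778
te_C = (2 + 4·3 + 10)/6 = 24/6 = 4; σ²_C = ((10−2)/6)² = 1.778
te_D = (10 + 4·14 + 24)/6 = 90/6 = 15; σ²_D = ((24−10)/6)² = 5.444
te_E = (4 + 4·8 + 24)/6 = 60/6 = 10; σ²_E = ((24−4)/6)² = 11.111

Forward pass:
ES_A = 0; EF_A = 10
ES_B = 0; EF_B = 6
ES_C = max(EF_A=10, EF_B=6) = 10; EF_C = 10+4 = 14
ES_D = 10; EF_D = 10+15 = 25
ES_E = max(EF_C=14, EF_D=25) = 25; EF_E = 25+10 = 35
Expected project duration μ = 35 hours. Critical path: A → D → E.

Variance along critical path = 0.444 + 5.444 + 11.111 = 17.000; σ = 4.123 hours.
D = μ + z·σ = 35 + 1.645·4.123 = 41.8 hours

41.8 hours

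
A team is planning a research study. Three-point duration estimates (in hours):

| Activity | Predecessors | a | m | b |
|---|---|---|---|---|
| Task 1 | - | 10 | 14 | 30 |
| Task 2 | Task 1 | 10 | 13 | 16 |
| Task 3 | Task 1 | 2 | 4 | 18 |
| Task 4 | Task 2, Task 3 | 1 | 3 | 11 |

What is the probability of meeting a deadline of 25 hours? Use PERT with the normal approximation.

0.019

te_Task 1 = (10 + 4·14 + 30)/6 = 96/6 = 16; σ²_Task 1 = ((30−10)/6)² = 11.111
te_Task 2 = (10 + 4·13 + 16)/6 = 78/6 = 13; σ²_Task 2 = ((16−10)/6)² = 1.000
te_Task 3 = (2 + 4·4 + 18)/6 = 36/6 = 6; σ²_Task 3 = ((18−2)/6)² = 7.111
te_Task 4 = (1 + 4·3 + 11)/6 = 24/6 = 4; σ²_Task 4 = ((11−1)/6)² = 2.778

Forward pass:
ES_Task 1 = 0; EF_Task 1 = 16
ES_Task 2 = 16; EF_Task 2 = 16+13 = 29
ES_Task 3 = 16; EF_Task 3 = 16+6 = 22
ES_Task 4 = max(EF_Task 2=29, EF_Task 3=22) = 29; EF_Task 4 = 29+4 = 33
Expected project duration μ = 33 hours. Critical path: Task 1 → Task 2 → Task 4.

Variance along critical path = 11.111 + 1.000 + 2.778 = 14.889; σ = √14.889 = 3.859 hours.
Z = (25 − 33) / 3.859 = -2.073
P(T ≤ 25) = Φ(-2.073) ≈ 0.019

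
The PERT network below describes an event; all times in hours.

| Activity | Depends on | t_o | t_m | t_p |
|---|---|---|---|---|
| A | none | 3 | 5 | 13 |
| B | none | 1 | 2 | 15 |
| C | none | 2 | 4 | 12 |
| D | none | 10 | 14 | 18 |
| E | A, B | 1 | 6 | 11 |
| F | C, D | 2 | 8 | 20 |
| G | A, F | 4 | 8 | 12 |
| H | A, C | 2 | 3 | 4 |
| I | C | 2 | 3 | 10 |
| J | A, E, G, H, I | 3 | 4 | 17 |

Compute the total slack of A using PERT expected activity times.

17 hours

te_A = (3 + 4·5 + 13)/6 = 36/6 = 6
te_B = (1 + 4·2 + 15)/6 = 24/6 = 4
te_C = (2 + 4·4 + 12)/6 = 30/6 = 5
te_D = (10 + 4·14 + 18)/6 = 84/6 = 14
te_E = (1 + 4·6 + 11)/6 = 36/6 = 6
te_F = (2 + 4·8 + 20)/6 = 54/6 = 9
te_G = (4 + 4·8 + 12)/6 = 48/6 = 8
te_H = (2 + 4·3 + 4)/6 = 18/6 = 3
te_I = (2 + 4·3 + 10)/6 = 24/6 = 4
te_J = (3 + 4·4 + 17)/6 = 36/6 = 6

Forward pass:
ES_A = 0; EF_A = 6
ES_B = 0; EF_B = 4
ES_C = 0; EF_C = 5
ES_D = 0; EF_D = 14
ES_E = max(EF_A=6, EF_B=4) = 6; EF_E = 6+6 = 12
ES_F = max(EF_C=5, EF_D=14) = 14; EF_F = 14+9 = 23
ES_G = max(EF_A=6, EF_F=23) = 23; EF_G = 23+8 = 31
ES_H = max(EF_A=6, EF_C=5) = 6; EF_H = 6+3 = 9
ES_I = 5; EF_I = 5+4 = 9
ES_J = max(EF_A=6, EF_E=12, EF_G=31, EF_H=9, EF_I=9) = 31; EF_J = 31+6 = 37
Expected project duration μ = 37 hours. Critical path: D → F → G → J.

Backward pass:
LF_J = 37; LS_J = 37−6 = 31
LF_I = LS_J = 31; LS_I = 31−4 = 27
LF_H = LS_J = 31; LS_H = 31−3 = 28
LF_G = LS_J = 31; LS_G = 31−8 = 23
LF_F = LS_G = 23; LS_F = 23−9 = 14
LF_E = LS_J = 31; LS_E = 31−6 = 25
LF_D = LS_F = 14; LS_D = 14−14 = 0
LF_C = min(LS_F=14, LS_H=28, LS_I=27) = 14; LS_C = 14−5 = 9
LF_B = LS_E = 25; LS_B = 25−4 = 21
LF_A = min(LS_E=25, LS_G=23, LS_H=28, LS_J=31) = 23; LS_A = 23−6 = 17
Slack_A = LS_A − ES_A = 17 − 0 = 17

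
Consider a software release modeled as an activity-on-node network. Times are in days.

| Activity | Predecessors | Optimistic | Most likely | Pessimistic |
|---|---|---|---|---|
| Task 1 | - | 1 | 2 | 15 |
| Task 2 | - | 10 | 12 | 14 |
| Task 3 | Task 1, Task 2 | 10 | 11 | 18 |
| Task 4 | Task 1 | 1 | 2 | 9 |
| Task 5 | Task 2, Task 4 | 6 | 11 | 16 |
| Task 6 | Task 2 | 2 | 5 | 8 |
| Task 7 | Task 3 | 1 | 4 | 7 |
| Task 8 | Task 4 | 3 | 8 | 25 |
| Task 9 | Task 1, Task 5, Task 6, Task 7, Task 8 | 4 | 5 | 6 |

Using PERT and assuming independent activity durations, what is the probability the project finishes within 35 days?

0.863

te_Task 1 = (1 + 4·2 + 15)/6 = 24/6 = 4; σ²_Task 1 = ((15−1)/6)² = 5.444
te_Task 2 = (10 + 4·12 + 14)/6 = 72/6 = 12; σ²_Task 2 = ((14−10)/6)² = 0.444
te_Task 3 = (10 + 4·11 + 18)/6 = 72/6 = 12; σ²_Task 3 = ((18−10)/6)² = 1.778
te_Task 4 = (1 + 4·2 + 9)/6 = 18/6 = 3; σ²_Task 4 = ((9−1)/6)² = 1.778
te_Task 5 = (6 + 4·11 + 16)/6 = 66/6 = 11; σ²_Task 5 = ((16−6)/6)² = 2.778
te_Task 6 = (2 + 4·5 + 8)/6 = 30/6 = 5; σ²_Task 6 = ((8−2)/6)² = 1.000
te_Task 7 = (1 + 4·4 + 7)/6 = 24/6 = 4; σ²_Task 7 = ((7−1)/6)² = 1.000
te_Task 8 = (3 + 4·8 + 25)/6 = 60/6 = 10; σ²_Task 8 = ((25−3)/6)² = 13.444
te_Task 9 = (4 + 4·5 + 6)/6 = 30/6 = 5; σ²_Task 9 = ((6−4)/6)² = 0.111

Forward pass:
ES_Task 1 = 0; EF_Task 1 = 4
ES_Task 2 = 0; EF_Task 2 = 12
ES_Task 3 = max(EF_Task 1=4, EF_Task 2=12) = 12; EF_Task 3 = 12+12 = 24
ES_Task 4 = 4; EF_Task 4 = 4+3 = 7
ES_Task 5 = max(EF_Task 2=12, EF_Task 4=7) = 12; EF_Task 5 = 12+11 = 23
ES_Task 6 = 12; EF_Task 6 = 12+5 = 17
ES_Task 7 = 24; EF_Task 7 = 24+4 = 28
ES_Task 8 = 7; EF_Task 8 = 7+10 = 17
ES_Task 9 = max(EF_Task 1=4, EF_Task 5=23, EF_Task 6=17, EF_Task 7=28, EF_Task 8=17) = 28; EF_Task 9 = 28+5 = 33
Expected project duration μ = 33 days. Critical path: Task 2 → Task 3 → Task 7 → Task 9.

Variance along critical path = 0.444 + 1.778 + 1.000 + 0.111 = 3.333; σ = √3.333 = 1.826 days.
Z = (35 − 33) / 1.826 = 1.095
P(T ≤ 35) = Φ(1.095) ≈ 0.863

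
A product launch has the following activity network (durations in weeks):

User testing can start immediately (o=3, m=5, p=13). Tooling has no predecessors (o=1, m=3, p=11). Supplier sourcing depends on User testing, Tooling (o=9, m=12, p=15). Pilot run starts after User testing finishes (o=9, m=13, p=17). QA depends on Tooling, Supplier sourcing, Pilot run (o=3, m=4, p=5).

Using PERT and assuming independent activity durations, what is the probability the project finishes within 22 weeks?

te_User testing = (3 + 4·5 + 13)/6 = 36/6 = 6; σ²_User testing = ((13−3)/6)² = 2.778
te_Tooling = (1 + 4·3 + 11)/6 = 24/6 = 4; σ²_Tooling = ((11−1)/6)² = 2.778
te_Supplier sourcing = (9 + 4·12 + 15)/6 = 72/6 = 12; σ²_Supplier sourcing = ((15−9)/6)² = 1.000
te_Pilot run = (9 + 4·13 + 17)/6 = 78/6 = 13; σ²_Pilot run = ((17−9)/6)² = 1.778
te_QA = (3 + 4·4 + 5)/6 = 24/6 = 4; σ²_QA = ((5−3)/6)² = 0.111

Forward pass:
ES_User testing = 0; EF_User testing = 6
ES_Tooling = 0; EF_Tooling = 4
ES_Supplier sourcing = max(EF_User testing=6, EF_Tooling=4) = 6; EF_Supplier sourcing = 6+12 = 18
ES_Pilot run = 6; EF_Pilot run = 6+13 = 19
ES_QA = max(EF_Tooling=4, EF_Supplier sourcing=18, EF_Pilot run=19) = 19; EF_QA = 19+4 = 23
Expected project duration μ = 23 weeks. Critical path: User testing → Pilot run → QA.

Variance along critical path = 2.778 + 1.778 + 0.111 = 4.667; σ = √4.667 = 2.160 weeks.
Z = (22 − 23) / 2.160 = -0.463
P(T ≤ 22) = Φ(-0.463) ≈ 0.322

0.322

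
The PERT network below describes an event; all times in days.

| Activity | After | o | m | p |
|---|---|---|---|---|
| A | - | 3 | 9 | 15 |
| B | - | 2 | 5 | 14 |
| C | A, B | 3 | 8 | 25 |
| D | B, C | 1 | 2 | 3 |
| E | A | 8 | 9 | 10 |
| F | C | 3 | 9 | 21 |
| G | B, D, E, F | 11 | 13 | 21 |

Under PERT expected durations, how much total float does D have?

8 days

te_A = (3 + 4·9 + 15)/6 = 54/6 = 9
te_B = (2 + 4·5 + 14)/6 = 36/6 = 6
te_C = (3 + 4·8 + 25)/6 = 60/6 = 10
te_D = (1 + 4·2 + 3)/6 = 12/6 = 2
te_E = (8 + 4·9 + 10)/6 = 54/6 = 9
te_F = (3 + 4·9 + 21)/6 = 60/6 = 10
te_G = (11 + 4·13 + 21)/6 = 84/6 = 14

Forward pass:
ES_A = 0; EF_A = 9
ES_B = 0; EF_B = 6
ES_C = max(EF_A=9, EF_B=6) = 9; EF_C = 9+10 = 19
ES_D = max(EF_B=6, EF_C=19) = 19; EF_D = 19+2 = 21
ES_E = 9; EF_E = 9+9 = 18
ES_F = 19; EF_F = 19+10 = 29
ES_G = max(EF_B=6, EF_D=21, EF_E=18, EF_F=29) = 29; EF_G = 29+14 = 43
Expected project duration μ = 43 days. Critical path: A → C → F → G.

Backward pass:
LF_G = 43; LS_G = 43−14 = 29
LF_F = LS_G = 29; LS_F = 29−10 = 19
LF_E = LS_G = 29; LS_E = 29−9 = 20
LF_D = LS_G = 29; LS_D = 29−2 = 27
LF_C = min(LS_D=27, LS_F=19) = 19; LS_C = 19−10 = 9
LF_B = min(LS_C=9, LS_D=27, LS_G=29) = 9; LS_B = 9−6 = 3
LF_A = min(LS_C=9, LS_E=20) = 9; LS_A = 9−9 = 0
Slack_D = LS_D − ES_D = 27 − 19 = 8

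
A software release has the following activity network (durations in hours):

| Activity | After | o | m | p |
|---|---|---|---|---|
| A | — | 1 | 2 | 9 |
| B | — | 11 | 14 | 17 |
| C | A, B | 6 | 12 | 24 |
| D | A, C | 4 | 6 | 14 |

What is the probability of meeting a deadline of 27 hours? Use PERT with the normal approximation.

te_A = (1 + 4·2 + 9)/6 = 18/6 = 3; σ²_A = ((9−1)/6)² = 1.778
te_B = (11 + 4·14 + 17)/6 = 84/6 = 14; σ²_B = ((17−11)/6)² = 1.000
te_C = (6 + 4·12 + 24)/6 = 78/6 = 13; σ²_C = ((24−6)/6)² = 9.000
te_D = (4 + 4·6 + 14)/6 = 42/6 = 7; σ²_D = ((14−4)/6)² = 2.778

Forward pass:
ES_A = 0; EF_A = 3
ES_B = 0; EF_B = 14
ES_C = max(EF_A=3, EF_B=14) = 14; EF_C = 14+13 = 27
ES_D = max(EF_A=3, EF_C=27) = 27; EF_D = 27+7 = 34
Expected project duration μ = 34 hours. Critical path: B → C → D.

Variance along critical path = 1.000 + 9.000 + 2.778 = 12.778; σ = √12.778 = 3.575 hours.
Z = (27 − 34) / 3.575 = -1.958
P(T ≤ 27) = Φ(-1.958) ≈ 0.025

0.025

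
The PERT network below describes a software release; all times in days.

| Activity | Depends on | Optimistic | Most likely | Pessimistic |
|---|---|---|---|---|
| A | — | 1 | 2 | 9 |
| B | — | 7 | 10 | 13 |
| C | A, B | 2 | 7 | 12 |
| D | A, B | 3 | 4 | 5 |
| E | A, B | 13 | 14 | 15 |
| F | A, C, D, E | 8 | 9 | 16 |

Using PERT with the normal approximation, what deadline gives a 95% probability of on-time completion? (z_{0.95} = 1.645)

te_A = (1 + 4·2 + 9)/6 = 18/6 = 3; σ²_A = ((9−1)/6)² = 1.778
te_B = (7 + 4·10 + 13)/6 = 60/6 = 10; σ²_B = ((13−7)/6)² = 1.000
te_C = (2 + 4·7 + 12)/6 = 42/6 = 7; σ²_C = ((12−2)/6)² = 2.778
te_D = (3 + 4·4 + 5)/6 = 24/6 = 4; σ²_D = ((5−3)/6)² = 0.111
te_E = (13 + 4·14 + 15)/6 = 84/6 = 14; σ²_E = ((15−13)/6)² = 0.111
te_F = (8 + 4·9 + 16)/6 = 60/6 = 10; σ²_F = ((16−8)/6)² = 1.778

Forward pass:
ES_A = 0; EF_A = 3
ES_B = 0; EF_B = 10
ES_C = max(EF_A=3, EF_B=10) = 10; EF_C = 10+7 = 17
ES_D = max(EF_A=3, EF_B=10) = 10; EF_D = 10+4 = 14
ES_E = max(EF_A=3, EF_B=10) = 10; EF_E = 10+14 = 24
ES_F = max(EF_A=3, EF_C=17, EF_D=14, EF_E=24) = 24; EF_F = 24+10 = 34
Expected project duration μ = 34 days. Critical path: B → E → F.

Variance along critical path = 1.000 + 0.111 + 1.778 = 2.889; σ = 1.700 days.
D = μ + z·σ = 34 + 1.645·1.700 = 36.8 days

36.8 days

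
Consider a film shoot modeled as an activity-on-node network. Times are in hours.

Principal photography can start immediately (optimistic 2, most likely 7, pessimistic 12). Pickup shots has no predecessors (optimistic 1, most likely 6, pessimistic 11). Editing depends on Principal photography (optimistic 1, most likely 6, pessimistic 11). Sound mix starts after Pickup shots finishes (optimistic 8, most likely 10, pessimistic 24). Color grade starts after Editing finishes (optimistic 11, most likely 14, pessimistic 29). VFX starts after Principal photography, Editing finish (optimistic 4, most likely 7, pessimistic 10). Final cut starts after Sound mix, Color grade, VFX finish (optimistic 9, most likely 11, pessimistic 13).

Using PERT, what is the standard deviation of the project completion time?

te_Principal photography = (2 + 4·7 + 12)/6 = 42/6 = 7; σ²_Principal photography = ((12−2)/6)² = 2.778
te_Pickup shots = (1 + 4·6 + 11)/6 = 36/6 = 6; σ²_Pickup shots = ((11−1)/6)² = 2.778
te_Editing = (1 + 4·6 + 11)/6 = 36/6 = 6; σ²_Editing = ((11−1)/6)² = 2.778
te_Sound mix = (8 + 4·10 + 24)/6 = 72/6 = 12; σ²_Sound mix = ((24−8)/6)² = 7.111
te_Color grade = (11 + 4·14 + 29)/6 = 96/6 = 16; σ²_Color grade = ((29−11)/6)² = 9.000
te_VFX = (4 + 4·7 + 10)/6 = 42/6 = 7; σ²_VFX = ((10−4)/6)² = 1.000
te_Final cut = (9 + 4·11 + 13)/6 = 66/6 = 11; σ²_Final cut = ((13−9)/6)² = 0.444

Forward pass:
ES_Principal photography = 0; EF_Principal photography = 7
ES_Pickup shots = 0; EF_Pickup shots = 6
ES_Editing = 7; EF_Editing = 7+6 = 13
ES_Sound mix = 6; EF_Sound mix = 6+12 = 18
ES_Color grade = 13; EF_Color grade = 13+16 = 29
ES_VFX = max(EF_Principal photography=7, EF_Editing=13) = 13; EF_VFX = 13+7 = 20
ES_Final cut = max(EF_Sound mix=18, EF_Color grade=29, EF_VFX=20) = 29; EF_Final cut = 29+11 = 40
Expected project duration μ = 40 hours. Critical path: Principal photography → Editing → Color grade → Final cut.

Variance along critical path = 2.778 + 2.778 + 9.000 + 0.444 = 15.000
σ = √15.000 = 3.873 hours

3.87 hours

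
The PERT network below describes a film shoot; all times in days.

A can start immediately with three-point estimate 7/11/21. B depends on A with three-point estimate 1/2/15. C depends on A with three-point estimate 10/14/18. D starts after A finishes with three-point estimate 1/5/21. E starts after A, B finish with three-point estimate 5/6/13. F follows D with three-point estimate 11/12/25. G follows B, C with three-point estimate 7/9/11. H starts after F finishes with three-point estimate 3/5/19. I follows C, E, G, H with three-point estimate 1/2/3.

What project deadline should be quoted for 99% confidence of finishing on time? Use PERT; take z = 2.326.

te_A = (7 + 4·11 + 21)/6 = 72/6 = 12; σ²_A = ((21−7)/6)² = 5.444
te_B = (1 + 4·2 + 15)/6 = 24/6 = 4; σ²_B = ((15−1)/6)² = 5.444
te_C = (10 + 4·14 + 18)/6 = 84/6 = 14; σ²_C = ((18−10)/6)² = 1.778
te_D = (1 + 4·5 + 21)/6 = 42/6 = 7; σ²_D = ((21−1)/6)² = 11.111
te_E = (5 + 4·6 + 13)/6 = 42/6 = 7; σ²_E = ((13−5)/6)² = 1.778
te_F = (11 + 4·12 + 25)/6 = 84/6 = 14; σ²_F = ((25−11)/6)² = 5.444
te_G = (7 + 4·9 + 11)/6 = 54/6 = 9; σ²_G = ((11−7)/6)² = 0.444
te_H = (3 + 4·5 + 19)/6 = 42/6 = 7; σ²_H = ((19−3)/6)² = 7.111
te_I = (1 + 4·2 + 3)/6 = 12/6 = 2; σ²_I = ((3−1)/6)² = 0.111

Forward pass:
ES_A = 0; EF_A = 12
ES_B = 12; EF_B = 12+4 = 16
ES_C = 12; EF_C = 12+14 = 26
ES_D = 12; EF_D = 12+7 = 19
ES_E = max(EF_A=12, EF_B=16) = 16; EF_E = 16+7 = 23
ES_F = 19; EF_F = 19+14 = 33
ES_G = max(EF_B=16, EF_C=26) = 26; EF_G = 26+9 = 35
ES_H = 33; EF_H = 33+7 = 40
ES_I = max(EF_C=26, EF_E=23, EF_G=35, EF_H=40) = 40; EF_I = 40+2 = 42
Expected project duration μ = 42 days. Critical path: A → D → F → H → I.

Variance along critical path = 5.444 + 11.111 + 5.444 + 7.111 + 0.111 = 29.222; σ = 5.406 days.
D = μ + z·σ = 42 + 2.326·5.406 = 54.6 days

54.6 days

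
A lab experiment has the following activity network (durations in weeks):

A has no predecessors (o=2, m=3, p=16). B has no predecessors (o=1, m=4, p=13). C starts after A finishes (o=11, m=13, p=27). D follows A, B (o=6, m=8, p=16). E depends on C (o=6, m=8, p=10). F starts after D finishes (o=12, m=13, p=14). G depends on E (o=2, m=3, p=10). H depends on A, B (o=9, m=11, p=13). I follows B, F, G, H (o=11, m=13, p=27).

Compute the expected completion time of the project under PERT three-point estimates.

te_A = (2 + 4·3 + 16)/6 = 30/6 = 5
te_B = (1 + 4·4 + 13)/6 = 30/6 = 5
te_C = (11 + 4·13 + 27)/6 = 90/6 = 15
te_D = (6 + 4·8 + 16)/6 = 54/6 = 9
te_E = (6 + 4·8 + 10)/6 = 48/6 = 8
te_F = (12 + 4·13 + 14)/6 = 78/6 = 13
te_G = (2 + 4·3 + 10)/6 = 24/6 = 4
te_H = (9 + 4·11 + 13)/6 = 66/6 = 11
te_I = (11 + 4·13 + 27)/6 = 90/6 = 15

Forward pass:
ES_A = 0; EF_A = 5
ES_B = 0; EF_B = 5
ES_C = 5; EF_C = 5+15 = 20
ES_D = max(EF_A=5, EF_B=5) = 5; EF_D = 5+9 = 14
ES_E = 20; EF_E = 20+8 = 28
ES_F = 14; EF_F = 14+13 = 27
ES_G = 28; EF_G = 28+4 = 32
ES_H = max(EF_A=5, EF_B=5) = 5; EF_H = 5+11 = 16
ES_I = max(EF_B=5, EF_F=27, EF_G=32, EF_H=16) = 32; EF_I = 32+15 = 47
Expected project duration μ = 47 weeks. Critical path: A → C → E → G → I.

47 weeks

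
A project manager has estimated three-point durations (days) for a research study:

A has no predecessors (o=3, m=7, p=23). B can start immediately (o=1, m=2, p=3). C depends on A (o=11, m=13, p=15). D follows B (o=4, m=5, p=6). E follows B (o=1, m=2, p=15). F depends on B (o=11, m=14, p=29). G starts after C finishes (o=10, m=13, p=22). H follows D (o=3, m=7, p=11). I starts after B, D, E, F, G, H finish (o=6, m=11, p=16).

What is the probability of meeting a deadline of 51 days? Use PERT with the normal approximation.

0.825

te_A = (3 + 4·7 + 23)/6 = 54/6 = 9; σ²_A = ((23−3)/6)² = 11.111
te_B = (1 + 4·2 + 3)/6 = 12/6 = 2; σ²_B = ((3−1)/6)² = 0.111
te_C = (11 + 4·13 + 15)/6 = 78/6 = 13; σ²_C = ((15−11)/6)² = 0.444
te_D = (4 + 4·5 + 6)/6 = 30/6 = 5; σ²_D = ((6−4)/6)² = 0.111
te_E = (1 + 4·2 + 15)/6 = 24/6 = 4; σ²_E = ((15−1)/6)² = 5.444
te_F = (11 + 4·14 + 29)/6 = 96/6 = 16; σ²_F = ((29−11)/6)² = 9.000
te_G = (10 + 4·13 + 22)/6 = 84/6 = 14; σ²_G = ((22−10)/6)² = 4.000
te_H = (3 + 4·7 + 11)/6 = 42/6 = 7; σ²_H = ((11−3)/6)² = 1.778
te_I = (6 + 4·11 + 16)/6 = 66/6 = 11; σ²_I = ((16−6)/6)² = 2.778

Forward pass:
ES_A = 0; EF_A = 9
ES_B = 0; EF_B = 2
ES_C = 9; EF_C = 9+13 = 22
ES_D = 2; EF_D = 2+5 = 7
ES_E = 2; EF_E = 2+4 = 6
ES_F = 2; EF_F = 2+16 = 18
ES_G = 22; EF_G = 22+14 = 36
ES_H = 7; EF_H = 7+7 = 14
ES_I = max(EF_B=2, EF_D=7, EF_E=6, EF_F=18, EF_G=36, EF_H=14) = 36; EF_I = 36+11 = 47
Expected project duration μ = 47 days. Critical path: A → C → G → I.

Variance along critical path = 11.111 + 0.444 + 4.000 + 2.778 = 18.333; σ = √18.333 = 4.282 days.
Z = (51 − 47) / 4.282 = 0.934
P(T ≤ 51) = Φ(0.934) ≈ 0.825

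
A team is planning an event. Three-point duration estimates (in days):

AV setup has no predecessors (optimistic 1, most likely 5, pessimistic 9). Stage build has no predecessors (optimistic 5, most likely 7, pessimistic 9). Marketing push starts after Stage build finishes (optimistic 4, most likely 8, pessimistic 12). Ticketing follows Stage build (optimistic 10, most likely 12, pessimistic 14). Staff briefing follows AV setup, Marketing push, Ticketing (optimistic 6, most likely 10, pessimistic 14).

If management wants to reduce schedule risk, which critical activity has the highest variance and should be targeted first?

te_AV setup = (1 + 4·5 + 9)/6 = 30/6 = 5; σ²_AV setup = ((9−1)/6)² = 1.778
te_Stage build = (5 + 4·7 + 9)/6 = 42/6 = 7; σ²_Stage build = ((9−5)/6)² = 0.444
te_Marketing push = (4 + 4·8 + 12)/6 = 48/6 = 8; σ²_Marketing push = ((12−4)/6)² = 1.778
te_Ticketing = (10 + 4·12 + 14)/6 = 72/6 = 12; σ²_Ticketing = ((14−10)/6)² = 0.444
te_Staff briefing = (6 + 4·10 + 14)/6 = 60/6 = 10; σ²_Staff briefing = ((14−6)/6)² = 1.778

Forward pass:
ES_AV setup = 0; EF_AV setup = 5
ES_Stage build = 0; EF_Stage build = 7
ES_Marketing push = 7; EF_Marketing push = 7+8 = 15
ES_Ticketing = 7; EF_Ticketing = 7+12 = 19
ES_Staff briefing = max(EF_AV setup=5, EF_Marketing push=15, EF_Ticketing=19) = 19; EF_Staff briefing = 19+10 = 29
Expected project duration μ = 29 days. Critical path: Stage build → Ticketing → Staff briefing.

Variances on critical path: σ²_Stage build=0.444, σ²_Ticketing=0.444, σ²_Staff briefing=1.778.
Largest is σ²_Staff briefing = 1.778.

Staff briefing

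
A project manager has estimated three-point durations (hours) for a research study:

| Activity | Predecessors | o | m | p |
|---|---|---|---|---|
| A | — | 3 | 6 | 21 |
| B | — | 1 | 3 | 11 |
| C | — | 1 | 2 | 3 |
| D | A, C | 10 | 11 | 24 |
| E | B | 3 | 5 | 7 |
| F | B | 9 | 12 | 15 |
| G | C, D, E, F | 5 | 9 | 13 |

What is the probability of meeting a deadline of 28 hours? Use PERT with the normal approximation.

0.310

te_A = (3 + 4·6 + 21)/6 = 48/6 = 8; σ²_A = ((21−3)/6)² = 9.000
te_B = (1 + 4·3 + 11)/6 = 24/6 = 4; σ²_B = ((11−1)/6)² = 2.778
te_C = (1 + 4·2 + 3)/6 = 12/6 = 2; σ²_C = ((3−1)/6)² = 0.111
te_D = (10 + 4·11 + 24)/6 = 78/6 = 13; σ²_D = ((24−10)/6)² = 5.444
te_E = (3 + 4·5 + 7)/6 = 30/6 = 5; σ²_E = ((7−3)/6)² = 0.444
te_F = (9 + 4·12 + 15)/6 = 72/6 = 12; σ²_F = ((15−9)/6)² = 1.000
te_G = (5 + 4·9 + 13)/6 = 54/6 = 9; σ²_G = ((13−5)/6)² = 1.778

Forward pass:
ES_A = 0; EF_A = 8
ES_B = 0; EF_B = 4
ES_C = 0; EF_C = 2
ES_D = max(EF_A=8, EF_C=2) = 8; EF_D = 8+13 = 21
ES_E = 4; EF_E = 4+5 = 9
ES_F = 4; EF_F = 4+12 = 16
ES_G = max(EF_C=2, EF_D=21, EF_E=9, EF_F=16) = 21; EF_G = 21+9 = 30
Expected project duration μ = 30 hours. Critical path: A → D → G.

Variance along critical path = 9.000 + 5.444 + 1.778 = 16.222; σ = √16.222 = 4.028 hours.
Z = (28 − 30) / 4.028 = -0.497
P(T ≤ 28) = Φ(-0.497) ≈ 0.310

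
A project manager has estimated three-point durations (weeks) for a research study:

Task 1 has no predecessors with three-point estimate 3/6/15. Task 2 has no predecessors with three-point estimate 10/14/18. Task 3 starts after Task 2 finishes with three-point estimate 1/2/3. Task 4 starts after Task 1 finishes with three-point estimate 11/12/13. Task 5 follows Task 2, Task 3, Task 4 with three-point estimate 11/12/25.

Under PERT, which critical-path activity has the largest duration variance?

te_Task 1 = (3 + 4·6 + 15)/6 = 42/6 = 7; σ²_Task 1 = ((15−3)/6)² = 4.000
te_Task 2 = (10 + 4·14 + 18)/6 = 84/6 = 14; σ²_Task 2 = ((18−10)/6)² = 1.778
te_Task 3 = (1 + 4·2 + 3)/6 = 12/6 = 2; σ²_Task 3 = ((3−1)/6)² = 0.111
te_Task 4 = (11 + 4·12 + 13)/6 = 72/6 = 12; σ²_Task 4 = ((13−11)/6)² = 0.111
te_Task 5 = (11 + 4·12 + 25)/6 = 84/6 = 14; σ²_Task 5 = ((25−11)/6)² = 5.444

Forward pass:
ES_Task 1 = 0; EF_Task 1 = 7
ES_Task 2 = 0; EF_Task 2 = 14
ES_Task 3 = 14; EF_Task 3 = 14+2 = 16
ES_Task 4 = 7; EF_Task 4 = 7+12 = 19
ES_Task 5 = max(EF_Task 2=14, EF_Task 3=16, EF_Task 4=19) = 19; EF_Task 5 = 19+14 = 33
Expected project duration μ = 33 weeks. Critical path: Task 1 → Task 4 → Task 5.

Variances on critical path: σ²_Task 1=4.000, σ²_Task 4=0.111, σ²_Task 5=5.444.
Largest is σ²_Task 5 = 5.444.

Task 5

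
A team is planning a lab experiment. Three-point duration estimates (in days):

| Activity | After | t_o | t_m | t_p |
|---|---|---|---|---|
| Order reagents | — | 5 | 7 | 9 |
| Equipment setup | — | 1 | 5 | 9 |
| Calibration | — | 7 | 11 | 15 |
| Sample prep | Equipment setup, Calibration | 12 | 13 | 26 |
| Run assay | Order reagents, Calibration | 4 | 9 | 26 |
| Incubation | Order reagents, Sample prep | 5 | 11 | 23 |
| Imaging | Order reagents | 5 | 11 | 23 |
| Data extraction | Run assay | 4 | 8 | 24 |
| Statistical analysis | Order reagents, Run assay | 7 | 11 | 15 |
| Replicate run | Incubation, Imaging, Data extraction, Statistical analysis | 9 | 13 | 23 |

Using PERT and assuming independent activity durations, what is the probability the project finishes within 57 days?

te_Order reagents = (5 + 4·7 + 9)/6 = 42/6 = 7; σ²_Order reagents = ((9−5)/6)² = 0.444
te_Equipment setup = (1 + 4·5 + 9)/6 = 30/6 = 5; σ²_Equipment setup = ((9−1)/6)² = 1.778
te_Calibration = (7 + 4·11 + 15)/6 = 66/6 = 11; σ²_Calibration = ((15−7)/6)² = 1.778
te_Sample prep = (12 + 4·13 + 26)/6 = 90/6 = 15; σ²_Sample prep = ((26−12)/6)² = 5.444
te_Run assay = (4 + 4·9 + 26)/6 = 66/6 = 11; σ²_Run assay = ((26−4)/6)² = 13.444
te_Incubation = (5 + 4·11 + 23)/6 = 72/6 = 12; σ²_Incubation = ((23−5)/6)² = 9.000
te_Imaging = (5 + 4·11 + 23)/6 = 72/6 = 12; σ²_Imaging = ((23−5)/6)² = 9.000
te_Data extraction = (4 + 4·8 + 24)/6 = 60/6 = 10; σ²_Data extraction = ((24−4)/6)² = 11.111
te_Statistical analysis = (7 + 4·11 + 15)/6 = 66/6 = 11; σ²_Statistical analysis = ((15−7)/6)² = 1.778
te_Replicate run = (9 + 4·13 + 23)/6 = 84/6 = 14; σ²_Replicate run = ((23−9)/6)² = 5.444

Forward pass:
ES_Order reagents = 0; EF_Order reagents = 7
ES_Equipment setup = 0; EF_Equipment setup = 5
ES_Calibration = 0; EF_Calibration = 11
ES_Sample prep = max(EF_Equipment setup=5, EF_Calibration=11) = 11; EF_Sample prep = 11+15 = 26
ES_Run assay = max(EF_Order reagents=7, EF_Calibration=11) = 11; EF_Run assay = 11+11 = 22
ES_Incubation = max(EF_Order reagents=7, EF_Sample prep=26) = 26; EF_Incubation = 26+12 = 38
ES_Imaging = 7; EF_Imaging = 7+12 = 19
ES_Data extraction = 22; EF_Data extraction = 22+10 = 32
ES_Statistical analysis = max(EF_Order reagents=7, EF_Run assay=22) = 22; EF_Statistical analysis = 22+11 = 33
ES_Replicate run = max(EF_Incubation=38, EF_Imaging=19, EF_Data extraction=32, EF_Statistical analysis=33) = 38; EF_Replicate run = 38+14 = 52
Expected project duration μ = 52 days. Critical path: Calibration → Sample prep → Incubation → Replicate run.

Variance along critical path = 1.778 + 5.444 + 9.000 + 5.444 = 21.667; σ = √21.667 = 4.655 days.
Z = (57 − 52) / 4.655 = 1.074
P(T ≤ 57) = Φ(1.074) ≈ 0.859

0.859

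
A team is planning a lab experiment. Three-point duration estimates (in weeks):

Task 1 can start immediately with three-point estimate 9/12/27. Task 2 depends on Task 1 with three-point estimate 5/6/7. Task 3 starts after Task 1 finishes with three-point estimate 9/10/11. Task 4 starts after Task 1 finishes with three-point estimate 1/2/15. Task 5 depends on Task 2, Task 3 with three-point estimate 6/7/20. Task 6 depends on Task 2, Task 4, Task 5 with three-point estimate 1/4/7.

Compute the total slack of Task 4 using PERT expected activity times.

te_Task 1 = (9 + 4·12 + 27)/6 = 84/6 = 14
te_Task 2 = (5 + 4·6 + 7)/6 = 36/6 = 6
te_Task 3 = (9 + 4·10 + 11)/6 = 60/6 = 10
te_Task 4 = (1 + 4·2 + 15)/6 = 24/6 = 4
te_Task 5 = (6 + 4·7 + 20)/6 = 54/6 = 9
te_Task 6 = (1 + 4·4 + 7)/6 = 24/6 = 4

Forward pass:
ES_Task 1 = 0; EF_Task 1 = 14
ES_Task 2 = 14; EF_Task 2 = 14+6 = 20
ES_Task 3 = 14; EF_Task 3 = 14+10 = 24
ES_Task 4 = 14; EF_Task 4 = 14+4 = 18
ES_Task 5 = max(EF_Task 2=20, EF_Task 3=24) = 24; EF_Task 5 = 24+9 = 33
ES_Task 6 = max(EF_Task 2=20, EF_Task 4=18, EF_Task 5=33) = 33; EF_Task 6 = 33+4 = 37
Expected project duration μ = 37 weeks. Critical path: Task 1 → Task 3 → Task 5 → Task 6.

Backward pass:
LF_Task 6 = 37; LS_Task 6 = 37−4 = 33
LF_Task 5 = LS_Task 6 = 33; LS_Task 5 = 33−9 = 24
LF_Task 4 = LS_Task 6 = 33; LS_Task 4 = 33−4 = 29
LF_Task 3 = LS_Task 5 = 24; LS_Task 3 = 24−10 = 14
LF_Task 2 = min(LS_Task 5=24, LS_Task 6=33) = 24; LS_Task 2 = 24−6 = 18
LF_Task 1 = min(LS_Task 2=18, LS_Task 3=14, LS_Task 4=29) = 14; LS_Task 1 = 14−14 = 0
Slack_Task 4 = LS_Task 4 − ES_Task 4 = 29 − 14 = 15

15 weeks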